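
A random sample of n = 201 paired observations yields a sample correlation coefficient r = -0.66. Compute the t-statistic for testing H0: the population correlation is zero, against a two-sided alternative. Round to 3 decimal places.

-12.393

1 − r² = 1 − 0.4356 = 0.5644;  √(1−r²) = 0.751266
√(n−2) = √199 = 14.106736
t = r·√(n−2)/√(1−r²) = -0.66 · 14.106736 / 0.751266 = -12.393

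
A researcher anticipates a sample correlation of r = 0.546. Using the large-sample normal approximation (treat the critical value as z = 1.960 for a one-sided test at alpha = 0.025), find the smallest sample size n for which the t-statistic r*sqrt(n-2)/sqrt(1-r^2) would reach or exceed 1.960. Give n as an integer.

12

r√(n−2)/√(1−r²) ≥ 1.960  ⇔  n−2 ≥ (1.960)²·(1−r²)/r²
(1−r²)/r² = (1−0.298116)/0.298116 = 2.3544
n ≥ 2 + 3.8416·2.3544 = 2 + 9.0447 = 11.0447
⌈11.0447⌉ = 12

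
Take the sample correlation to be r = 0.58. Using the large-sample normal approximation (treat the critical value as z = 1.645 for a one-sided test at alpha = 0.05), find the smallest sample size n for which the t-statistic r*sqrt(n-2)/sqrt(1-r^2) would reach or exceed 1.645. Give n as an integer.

Need r·√(n−2)/√(1−r²) ≥ 1.645
√(n−2) ≥ 1.645·√(1−0.3364) / 0.58 = 1.645·0.814616 / 0.58 = 2.3104
n−2 ≥ 5.3379  ⇒  n ≥ 7.3379
Smallest integer n = 8

8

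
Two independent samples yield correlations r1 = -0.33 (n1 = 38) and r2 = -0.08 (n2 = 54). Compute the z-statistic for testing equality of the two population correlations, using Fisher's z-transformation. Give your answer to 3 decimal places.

-1.197

z1 = atanh(-0.33) = -0.342828,  z2 = atanh(-0.08) = -0.080171
SE = √(1/(n1−3) + 1/(n2−3)) = √(1/35 + 1/51) = √(0.0285714 + 0.0196078) = √0.0481792 = 0.219498
z = (z1 − z2)/SE = (-0.342828 − (-0.080171)) / 0.219498 = -0.262657 / 0.219498 = -1.197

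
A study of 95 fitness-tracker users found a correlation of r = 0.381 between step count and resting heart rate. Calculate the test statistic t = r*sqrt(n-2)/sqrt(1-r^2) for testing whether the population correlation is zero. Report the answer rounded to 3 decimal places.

1 − r² = 1 − 0.145161 = 0.854839;  √(1−r²) = 0.924575
√(n−2) = √93 = 9.643651
t = r·√(n−2)/√(1−r²) = 0.381 · 9.643651 / 0.924575 = 3.974

3.974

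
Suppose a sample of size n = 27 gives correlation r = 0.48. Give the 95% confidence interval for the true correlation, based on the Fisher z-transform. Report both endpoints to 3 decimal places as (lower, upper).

Fisher z: z_r = atanh(r) = ½·ln((1+0.48)/(1−0.48)) = 0.522984
SE(z) = 1/√(n−3) = 1/√24 = 0.204124
95% ⇒ z* = 1.960; margin = 1.960·0.204124 = 0.400083
CI on z-scale: (0.122901, 0.923067)
Back-transform: tanh(0.122901) = 0.122286, tanh(0.923067) = 0.727345

(0.122, 0.727)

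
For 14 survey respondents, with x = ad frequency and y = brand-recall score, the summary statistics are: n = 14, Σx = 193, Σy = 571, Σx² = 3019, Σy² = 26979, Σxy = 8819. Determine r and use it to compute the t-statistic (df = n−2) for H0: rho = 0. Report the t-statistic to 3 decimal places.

Numerator: nΣxy − (Σx)(Σy) = 14·8819 − (193)(571) = 13263
Denominator: √[(nΣx²−(Σx)²)(nΣy²−(Σy)²)]
  nΣx²−(Σx)² = 14·3019 − 37249 = 5017;  nΣy²−(Σy)² = 14·26979 − 326041 = 51665
  √(5017·51665) = √259203305 = 16099.7921
r = 13263 / 16099.7921 = 0.8238
t = r·√(n−2)/√(1−r²) = 0.8238·√12 / √(1−0.678646) = 2.853727 / 0.566881 = 5.034

5.034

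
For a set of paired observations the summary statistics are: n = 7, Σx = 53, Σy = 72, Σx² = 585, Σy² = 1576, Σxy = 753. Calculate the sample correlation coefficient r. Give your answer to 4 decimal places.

S_xy = nΣxy − ΣxΣy = 7·753 − 53·72 = 5271 − 3816 = 1455
S_xx = nΣx² − (Σx)² = 7·585 − 53² = 4095 − 2809 = 1286
S_yy = nΣy² − (Σy)² = 7·1576 − 72² = 11032 − 5184 = 5848
r = S_xy / √(S_xx·S_yy) = 1455 / √(1286·5848) = 1455 / √7520528 = 1455 / 2742.3581 = 0.5306

0.5306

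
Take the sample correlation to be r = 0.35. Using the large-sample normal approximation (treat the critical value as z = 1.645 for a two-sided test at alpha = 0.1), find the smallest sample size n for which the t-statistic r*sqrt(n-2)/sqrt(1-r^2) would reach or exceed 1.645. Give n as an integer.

r√(n−2)/√(1−r²) ≥ 1.645  ⇔  n−2 ≥ (1.645)²·(1−r²)/r²
(1−r²)/r² = (1−0.1225)/0.1225 = 7.1633
n ≥ 2 + 2.706025·7.1633 = 2 + 19.3841 = 21.3841
⌈21.3841⌉ = 22

22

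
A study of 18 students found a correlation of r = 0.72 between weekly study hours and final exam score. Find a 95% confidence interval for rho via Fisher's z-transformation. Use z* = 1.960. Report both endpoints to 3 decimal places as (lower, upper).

(0.381, 0.888)

Fisher z: z_r = atanh(r) = ½·ln((1+0.72)/(1−0.72)) = 0.907645
SE(z) = 1/√(n−3) = 1/√15 = 0.258199
95% ⇒ z* = 1.960; margin = 1.960·0.258199 = 0.506070
CI on z-scale: (0.401575, 1.413715)
Back-transform: tanh(0.401575) = 0.381296, tanh(1.413715) = 0.888280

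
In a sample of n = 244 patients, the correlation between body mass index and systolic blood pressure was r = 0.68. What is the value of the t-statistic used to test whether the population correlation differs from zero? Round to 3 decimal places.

1 − r² = 1 − 0.4624 = 0.5376;  √(1−r²) = 0.733212
√(n−2) = √242 = 15.556349
t = r·√(n−2)/√(1−r²) = 0.68 · 15.556349 / 0.733212 = 14.427

14.427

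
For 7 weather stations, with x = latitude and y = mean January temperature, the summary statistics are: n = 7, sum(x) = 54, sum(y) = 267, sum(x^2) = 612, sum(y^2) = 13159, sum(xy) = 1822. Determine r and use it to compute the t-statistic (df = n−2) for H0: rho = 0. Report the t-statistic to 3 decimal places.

-0.734

S_xy = nΣxy − ΣxΣy = 7·1822 − 54·267 = 12754 − 14418 = -1664
S_xx = nΣx² − (Σx)² = 7·612 − 54² = 4284 − 2916 = 1368
S_yy = nΣy² − (Σy)² = 7·13159 − 267² = 92113 − 71289 = 20824
r = S_xy / √(S_xx·S_yy) = -1664 / √(1368·20824) = -1664 / √28487232 = -1664 / 5337.3432 = -0.3118
t = r·√(n−2)/√(1−r²) = -0.3118·√5 / √(1−0.097219) = -0.697206 / 0.950148 = -0.734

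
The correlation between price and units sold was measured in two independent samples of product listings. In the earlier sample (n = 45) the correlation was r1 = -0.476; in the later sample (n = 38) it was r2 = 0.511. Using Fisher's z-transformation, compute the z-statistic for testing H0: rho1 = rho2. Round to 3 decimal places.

z1 = atanh(-0.476) = -0.517800,  z2 = atanh(0.511) = 0.564082
SE = √(1/(n1−3) + 1/(n2−3)) = √(1/42 + 1/35) = √(0.0238095 + 0.0285714) = √0.0523809 = 0.228869
z = (z1 − z2)/SE = (-0.517800 − 0.564082) / 0.228869 = -1.081882 / 0.228869 = -4.727

-4.727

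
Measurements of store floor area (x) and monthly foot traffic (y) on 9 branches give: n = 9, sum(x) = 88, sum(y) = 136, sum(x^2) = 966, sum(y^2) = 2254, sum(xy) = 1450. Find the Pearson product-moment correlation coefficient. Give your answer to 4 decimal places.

0.8297

S_xy = nΣxy − ΣxΣy = 9·1450 − 88·136 = 13050 − 11968 = 1082
S_xx = nΣx² − (Σx)² = 9·966 − 88² = 8694 − 7744 = 950
S_yy = nΣy² − (Σy)² = 9·2254 − 136² = 20286 − 18496 = 1790
r = S_xy / √(S_xx·S_yy) = 1082 / √(950·1790) = 1082 / √1700500 = 1082 / 1304.0322 = 0.8297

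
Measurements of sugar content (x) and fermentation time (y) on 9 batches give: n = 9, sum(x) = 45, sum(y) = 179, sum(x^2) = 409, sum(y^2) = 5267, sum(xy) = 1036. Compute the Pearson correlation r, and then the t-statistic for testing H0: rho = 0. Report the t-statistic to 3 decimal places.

S_xy = nΣxy − ΣxΣy = 9·1036 − 45·179 = 9324 − 8055 = 1269
S_xx = nΣx² − (Σx)² = 9·409 − 45² = 3681 − 2025 = 1656
S_yy = nΣy² − (Σy)² = 9·5267 − 179² = 47403 − 32041 = 15362
r = S_xy / √(S_xx·S_yy) = 1269 / √(1656·15362) = 1269 / √25439472 = 1269 / 5043.7557 = 0.2516
t = r·√(n−2)/√(1−r²) = 0.2516·√7 / √(1−0.063303) = 0.665671 / 0.967831 = 0.688

0.688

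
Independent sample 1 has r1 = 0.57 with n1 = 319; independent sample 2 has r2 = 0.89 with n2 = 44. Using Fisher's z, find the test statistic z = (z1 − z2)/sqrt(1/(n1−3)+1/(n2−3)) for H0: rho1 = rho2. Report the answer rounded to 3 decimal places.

z1 = atanh(0.57) = 0.647523,  z2 = atanh(0.89) = 1.421926
SE = √(1/(n1−3) + 1/(n2−3)) = √(1/316 + 1/41) = √(0.0031646 + 0.0243902) = √0.0275548 = 0.165996
z = (z1 − z2)/SE = (0.647523 − 1.421926) / 0.165996 = -0.774403 / 0.165996 = -4.665

-4.665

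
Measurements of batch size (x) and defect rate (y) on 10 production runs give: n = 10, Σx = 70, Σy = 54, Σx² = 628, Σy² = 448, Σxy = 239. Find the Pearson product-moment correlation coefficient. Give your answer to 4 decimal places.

S_xy = nΣxy − ΣxΣy = 10·239 − 70·54 = 2390 − 3780 = -1390
S_xx = nΣx² − (Σx)² = 10·628 − 70² = 6280 − 4900 = 1380
S_yy = nΣy² − (Σy)² = 10·448 − 54² = 4480 − 2916 = 1564
r = S_xy / √(S_xx·S_yy) = -1390 / √(1380·1564) = -1390 / √2158320 = -1390 / 1469.1222 = -0.9461

-0.9461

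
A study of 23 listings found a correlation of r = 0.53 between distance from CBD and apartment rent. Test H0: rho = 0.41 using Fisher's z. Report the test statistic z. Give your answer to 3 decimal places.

z_r = atanh(0.53) = 0.590145,  z_0 = atanh(0.41) = 0.435611
SE = 1/√(n−3) = 1/√20 = 0.223607
z = (z_r − z_0)/SE = (0.590145 − 0.435611) / 0.223607 = 0.154534 / 0.223607 = 0.691

0.691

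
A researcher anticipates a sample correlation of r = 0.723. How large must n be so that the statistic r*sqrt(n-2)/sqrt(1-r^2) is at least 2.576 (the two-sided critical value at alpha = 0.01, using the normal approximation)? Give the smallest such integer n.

r√(n−2)/√(1−r²) ≥ 2.576  ⇔  n−2 ≥ (2.576)²·(1−r²)/r²
(1−r²)/r² = (1−0.522729)/0.522729 = 0.9130
n ≥ 2 + 6.635776·0.9130 = 2 + 6.0585 = 8.0585
⌈8.0585⌉ = 9

9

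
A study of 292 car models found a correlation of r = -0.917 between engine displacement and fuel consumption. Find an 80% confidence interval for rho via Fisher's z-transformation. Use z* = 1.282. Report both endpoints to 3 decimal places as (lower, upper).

(-0.928, -0.904)

z_r = atanh(-0.917) = -1.569838;  SE = 1/√(n−3) = 1/√289 = 0.058824
z-limits: -1.569838 ± 1.282·0.058824 = -1.569838 ± 0.075412 = [-1.645250, -1.494426]
ρ-limits: (tanh -1.645250, tanh -1.494426) = (-0.928, -0.904)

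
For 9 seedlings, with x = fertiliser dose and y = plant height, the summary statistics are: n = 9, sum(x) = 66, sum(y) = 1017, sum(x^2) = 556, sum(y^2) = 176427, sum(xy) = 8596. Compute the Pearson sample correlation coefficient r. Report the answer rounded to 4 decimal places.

Numerator: nΣxy − (Σx)(Σy) = 9·8596 − (66)(1017) = 10242
Denominator: √[(nΣx²−(Σx)²)(nΣy²−(Σy)²)]
  nΣx²−(Σx)² = 9·556 − 4356 = 648;  nΣy²−(Σy)² = 9·176427 − 1034289 = 553554
  √(648·553554) = √358702992 = 18939.4560
r = 10242 / 18939.4560 = 0.5408

0.5408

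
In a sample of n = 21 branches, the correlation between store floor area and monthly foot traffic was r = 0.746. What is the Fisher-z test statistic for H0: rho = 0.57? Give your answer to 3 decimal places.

z_r = atanh(0.746) = 0.963874,  z_0 = atanh(0.57) = 0.647523
SE = 1/√(n−3) = 1/√18 = 0.235702
z = (z_r − z_0)/SE = (0.963874 − 0.647523) / 0.235702 = 0.316351 / 0.235702 = 1.342

1.342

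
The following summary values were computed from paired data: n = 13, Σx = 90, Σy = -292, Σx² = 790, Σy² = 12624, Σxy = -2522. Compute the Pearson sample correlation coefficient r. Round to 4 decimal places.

-0.4974

S_xy = nΣxy − ΣxΣy = 13·(-2522) − 90·(-292) = -32786 − (-26280) = -6506
S_xx = nΣx² − (Σx)² = 13·790 − 90² = 10270 − 8100 = 2170
S_yy = nΣy² − (Σy)² = 13·12624 − (-292)² = 164112 − 85264 = 78848
r = S_xy / √(S_xx·S_yy) = -6506 / √(2170·78848) = -6506 / √171100160 = -6506 / 13080.5260 = -0.4974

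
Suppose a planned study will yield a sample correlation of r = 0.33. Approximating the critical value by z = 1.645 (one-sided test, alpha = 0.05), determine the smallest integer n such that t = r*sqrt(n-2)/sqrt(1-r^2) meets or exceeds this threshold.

25

r√(n−2)/√(1−r²) ≥ 1.645  ⇔  n−2 ≥ (1.645)²·(1−r²)/r²
(1−r²)/r² = (1−0.1089)/0.1089 = 8.1827
n ≥ 2 + 2.706025·8.1827 = 2 + 22.1426 = 24.1426
⌈24.1426⌉ = 25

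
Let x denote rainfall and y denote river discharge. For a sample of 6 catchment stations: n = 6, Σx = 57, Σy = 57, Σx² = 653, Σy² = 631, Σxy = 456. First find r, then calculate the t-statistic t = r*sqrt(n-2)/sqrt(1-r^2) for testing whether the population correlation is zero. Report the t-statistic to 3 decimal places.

S_xy = nΣxy − ΣxΣy = 6·456 − 57·57 = 2736 − 3249 = -513
S_xx = nΣx² − (Σx)² = 6·653 − 57² = 3918 − 3249 = 669
S_yy = nΣy² − (Σy)² = 6·631 − 57² = 3786 − 3249 = 537
r = S_xy / √(S_xx·S_yy) = -513 / √(669·537) = -513 / √359253 = -513 / 599.3772 = -0.8559
t = r·√(n−2)/√(1−r²) = -0.8559·√4 / √(1−0.732565) = -1.711800 / 0.517141 = -3.310

-3.310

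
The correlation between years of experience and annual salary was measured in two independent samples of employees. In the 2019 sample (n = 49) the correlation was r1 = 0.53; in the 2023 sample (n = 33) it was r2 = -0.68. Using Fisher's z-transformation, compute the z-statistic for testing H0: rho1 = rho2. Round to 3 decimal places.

6.048

z1 = atanh(0.53) = 0.590145,  z2 = atanh(-0.68) = -0.829114
SE = √(1/(n1−3) + 1/(n2−3)) = √(1/46 + 1/30) = √(0.0217391 + 0.0333333) = √0.0550724 = 0.234675
z = (z1 − z2)/SE = (0.590145 − (-0.829114)) / 0.234675 = 1.419259 / 0.234675 = 6.048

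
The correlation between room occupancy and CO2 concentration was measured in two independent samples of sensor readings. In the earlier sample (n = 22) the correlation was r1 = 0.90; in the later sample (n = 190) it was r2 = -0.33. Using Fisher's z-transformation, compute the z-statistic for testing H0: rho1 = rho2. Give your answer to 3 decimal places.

7.538

Fisher z-transforms: z1 = atanh(0.90) = 1.472219, z2 = atanh(-0.33) = -0.342828; difference d = 1.815047
Var(d) = 1/19 + 1/187 = 0.0526316 + 0.0053476 = 0.0579792
z = d/√Var(d) = 1.815047 / √0.0579792 = 1.815047 / 0.240789 = 7.538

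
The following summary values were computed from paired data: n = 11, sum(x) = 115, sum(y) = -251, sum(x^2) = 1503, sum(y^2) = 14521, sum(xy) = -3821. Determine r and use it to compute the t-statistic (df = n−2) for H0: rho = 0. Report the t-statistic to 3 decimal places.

S_xy = nΣxy − ΣxΣy = 11·(-3821) − 115·(-251) = -42031 − (-28865) = -13166
S_xx = nΣx² − (Σx)² = 11·1503 − 115² = 16533 − 13225 = 3308
S_yy = nΣy² − (Σy)² = 11·14521 − (-251)² = 159731 − 63001 = 96730
r = S_xy / √(S_xx·S_yy) = -13166 / √(3308·96730) = -13166 / √319982840 = -13166 / 17888.0642 = -0.7360
t = r·√(n−2)/√(1−r²) = -0.7360·√9 / √(1−0.541696) = -2.208000 / 0.676982 = -3.262

-3.262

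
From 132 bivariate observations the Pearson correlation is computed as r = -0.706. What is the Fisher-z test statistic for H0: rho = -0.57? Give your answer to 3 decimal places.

Fisher z: atanh(-0.706) = -0.879163, atanh(-0.57) = -0.647523
z = (z_r − z_0)·√(n−3) = (-0.879163 − (-0.647523))·√129 = -0.231640 · 11.357817 = -2.631

-2.631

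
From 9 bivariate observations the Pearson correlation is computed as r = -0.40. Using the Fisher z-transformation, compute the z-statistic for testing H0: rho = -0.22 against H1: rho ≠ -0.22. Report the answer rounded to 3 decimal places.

-0.490

Fisher z: atanh(-0.40) = -0.423649, atanh(-0.22) = -0.223656
z = (z_r − z_0)·√(n−3) = (-0.423649 − (-0.223656))·√6 = -0.199993 · 2.449490 = -0.490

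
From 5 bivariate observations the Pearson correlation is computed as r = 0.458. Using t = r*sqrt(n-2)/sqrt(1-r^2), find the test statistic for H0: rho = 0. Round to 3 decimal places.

0.892

1 − r² = 1 − 0.209764 = 0.790236;  √(1−r²) = 0.888952
√(n−2) = √3 = 1.732051
t = r·√(n−2)/√(1−r²) = 0.458 · 1.732051 / 0.888952 = 0.892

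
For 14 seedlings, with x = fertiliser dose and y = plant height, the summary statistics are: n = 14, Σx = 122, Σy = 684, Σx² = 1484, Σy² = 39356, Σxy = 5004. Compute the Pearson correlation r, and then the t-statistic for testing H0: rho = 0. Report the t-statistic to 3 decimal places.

S_xy = nΣxy − ΣxΣy = 14·5004 − 122·684 = 70056 − 83448 = -13392
S_xx = nΣx² − (Σx)² = 14·1484 − 122² = 20776 − 14884 = 5892
S_yy = nΣy² − (Σy)² = 14·39356 − 684² = 550984 − 467856 = 83128
r = S_xy / √(S_xx·S_yy) = -13392 / √(5892·83128) = -13392 / √489790176 = -13392 / 22131.2037 = -0.6051
t = r·√(n−2)/√(1−r²) = -0.6051·√12 / √(1−0.366146) = -2.096128 / 0.796149 = -2.633

-2.633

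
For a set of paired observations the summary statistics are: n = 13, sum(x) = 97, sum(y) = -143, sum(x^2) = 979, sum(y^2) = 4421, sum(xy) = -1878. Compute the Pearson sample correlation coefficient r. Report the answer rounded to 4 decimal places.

S_xy = nΣxy − ΣxΣy = 13·(-1878) − 97·(-143) = -24414 − (-13871) = -10543
S_xx = nΣx² − (Σx)² = 13·979 − 97² = 12727 − 9409 = 3318
S_yy = nΣy² − (Σy)² = 13·4421 − (-143)² = 57473 − 20449 = 37024
r = S_xy / √(S_xx·S_yy) = -10543 / √(3318·37024) = -10543 / √122845632 = -10543 / 11083.5749 = -0.9512

-0.9512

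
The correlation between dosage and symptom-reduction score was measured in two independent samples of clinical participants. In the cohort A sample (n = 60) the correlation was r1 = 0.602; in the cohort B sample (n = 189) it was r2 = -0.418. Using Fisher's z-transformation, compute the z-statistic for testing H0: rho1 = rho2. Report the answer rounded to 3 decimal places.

7.540

Fisher z-transforms: z1 = atanh(0.602) = 0.696278, z2 = atanh(-0.418) = -0.445266; difference d = 1.141544
Var(d) = 1/57 + 1/186 = 0.0175439 + 0.0053763 = 0.0229202
z = d/√Var(d) = 1.141544 / √0.0229202 = 1.141544 / 0.151394 = 7.540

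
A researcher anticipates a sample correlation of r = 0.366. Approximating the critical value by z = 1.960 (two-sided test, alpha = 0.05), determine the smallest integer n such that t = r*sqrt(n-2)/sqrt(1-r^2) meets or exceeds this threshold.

27

Need r·√(n−2)/√(1−r²) ≥ 1.960
√(n−2) ≥ 1.960·√(1−0.133956) / 0.366 = 1.960·0.930615 / 0.366 = 4.9836
n−2 ≥ 24.8363  ⇒  n ≥ 26.8363
Smallest integer n = 27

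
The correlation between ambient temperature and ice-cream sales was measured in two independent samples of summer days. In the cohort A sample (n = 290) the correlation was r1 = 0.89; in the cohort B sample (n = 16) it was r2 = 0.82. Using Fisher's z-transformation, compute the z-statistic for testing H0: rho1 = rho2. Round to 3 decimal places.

z1 = atanh(0.89) = 1.421926,  z2 = atanh(0.82) = 1.156817
SE = √(1/(n1−3) + 1/(n2−3)) = √(1/287 + 1/13) = √(0.0034843 + 0.0769231) = √0.0804074 = 0.283562
z = (z1 − z2)/SE = (1.421926 − 1.156817) / 0.283562 = 0.265109 / 0.283562 = 0.935

0.935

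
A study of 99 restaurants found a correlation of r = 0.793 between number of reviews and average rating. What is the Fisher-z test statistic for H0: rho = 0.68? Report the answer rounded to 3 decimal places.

z_r = atanh(0.793) = 1.079463,  z_0 = atanh(0.68) = 0.829114
SE = 1/√(n−3) = 1/√96 = 0.102062
z = (z_r − z_0)/SE = (1.079463 − 0.829114) / 0.102062 = 0.250349 / 0.102062 = 2.453

2.453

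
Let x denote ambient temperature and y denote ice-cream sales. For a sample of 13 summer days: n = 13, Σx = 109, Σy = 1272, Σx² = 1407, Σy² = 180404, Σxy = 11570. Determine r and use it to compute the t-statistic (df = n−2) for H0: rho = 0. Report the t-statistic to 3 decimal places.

Numerator: nΣxy − (Σx)(Σy) = 13·11570 − (109)(1272) = 11762
Denominator: √[(nΣx²−(Σx)²)(nΣy²−(Σy)²)]
  nΣx²−(Σx)² = 13·1407 − 11881 = 6410;  nΣy²−(Σy)² = 13·180404 − 1617984 = 727268
  √(6410·727268) = √4661787880 = 68277.2867
r = 11762 / 68277.2867 = 0.1723
t = r·√(n−2)/√(1−r²) = 0.1723·√11 / √(1−0.029687) = 0.571454 / 0.985045 = 0.580

0.580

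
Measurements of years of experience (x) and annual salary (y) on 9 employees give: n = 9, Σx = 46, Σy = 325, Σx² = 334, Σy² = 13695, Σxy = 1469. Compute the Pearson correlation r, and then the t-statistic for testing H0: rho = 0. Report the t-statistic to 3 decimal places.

-1.284

Numerator: nΣxy − (Σx)(Σy) = 9·1469 − (46)(325) = -1729
Denominator: √[(nΣx²−(Σx)²)(nΣy²−(Σy)²)]
  nΣx²−(Σx)² = 9·334 − 2116 = 890;  nΣy²−(Σy)² = 9·13695 − 105625 = 17630
  √(890·17630) = √15690700 = 3961.1488
r = -1729 / 3961.1488 = -0.4365
t = r·√(n−2)/√(1−r²) = -0.4365·√7 / √(1−0.190532) = -1.154870 / 0.899704 = -1.284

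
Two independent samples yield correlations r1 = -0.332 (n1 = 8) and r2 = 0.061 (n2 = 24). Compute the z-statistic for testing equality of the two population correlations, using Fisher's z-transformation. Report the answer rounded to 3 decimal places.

z1 = atanh(-0.332) = -0.345074,  z2 = atanh(0.061) = 0.061076
SE = √(1/(n1−3) + 1/(n2−3)) = √(1/5 + 1/21) = √(0.2000000 + 0.0476190) = √0.2476190 = 0.497613
z = (z1 − z2)/SE = (-0.345074 − 0.061076) / 0.497613 = -0.406150 / 0.497613 = -0.816

-0.816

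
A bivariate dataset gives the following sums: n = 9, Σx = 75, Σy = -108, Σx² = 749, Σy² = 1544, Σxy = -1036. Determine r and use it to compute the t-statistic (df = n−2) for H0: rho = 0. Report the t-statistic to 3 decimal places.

Numerator: nΣxy − (Σx)(Σy) = 9·(-1036) − (75)(-108) = -1224
Denominator: √[(nΣx²−(Σx)²)(nΣy²−(Σy)²)]
  nΣx²−(Σx)² = 9·749 − 5625 = 1116;  nΣy²−(Σy)² = 9·1544 − 11664 = 2232
  √(1116·2232) = √2490912 = 1578.2623
r = -1224 / 1578.2623 = -0.7755
t = r·√(n−2)/√(1−r²) = -0.7755·√7 / √(1−0.601400) = -2.051780 / 0.631348 = -3.250

-3.250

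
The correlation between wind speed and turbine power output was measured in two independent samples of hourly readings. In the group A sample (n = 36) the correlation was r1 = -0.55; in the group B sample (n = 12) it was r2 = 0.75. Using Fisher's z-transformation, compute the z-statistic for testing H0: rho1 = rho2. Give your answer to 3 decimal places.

z1 = atanh(-0.55) = -0.618381,  z2 = atanh(0.75) = 0.972955
SE = √(1/(n1−3) + 1/(n2−3)) = √(1/33 + 1/9) = √(0.0303030 + 0.1111111) = √0.1414141 = 0.376051
z = (z1 − z2)/SE = (-0.618381 − 0.972955) / 0.376051 = -1.591336 / 0.376051 = -4.232

-4.232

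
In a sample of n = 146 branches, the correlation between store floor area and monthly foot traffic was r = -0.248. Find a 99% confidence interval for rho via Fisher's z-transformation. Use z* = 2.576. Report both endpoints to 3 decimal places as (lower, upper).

z_r = atanh(-0.248) = -0.253281;  SE = 1/√(n−3) = 1/√143 = 0.083624
z-limits: -0.253281 ± 2.576·0.083624 = -0.253281 ± 0.215415 = [-0.468696, -0.037866]
ρ-limits: (tanh -0.468696, tanh -0.037866) = (-0.437, -0.038)

(-0.437, -0.038)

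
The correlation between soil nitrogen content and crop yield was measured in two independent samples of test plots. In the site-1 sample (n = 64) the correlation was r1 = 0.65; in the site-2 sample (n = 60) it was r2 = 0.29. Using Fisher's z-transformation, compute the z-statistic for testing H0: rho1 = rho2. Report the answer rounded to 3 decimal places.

z1 = atanh(0.65) = 0.775299,  z2 = atanh(0.29) = 0.298566
SE = √(1/(n1−3) + 1/(n2−3)) = √(1/61 + 1/57) = √(0.0163934 + 0.0175439) = √0.0339373 = 0.184221
z = (z1 − z2)/SE = (0.775299 − 0.298566) / 0.184221 = 0.476733 / 0.184221 = 2.588

2.588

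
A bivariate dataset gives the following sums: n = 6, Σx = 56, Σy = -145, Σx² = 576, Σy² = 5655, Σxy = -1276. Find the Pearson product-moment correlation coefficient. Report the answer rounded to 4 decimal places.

S_xy = nΣxy − ΣxΣy = 6·(-1276) − 56·(-145) = -7656 − (-8120) = 464
S_xx = nΣx² − (Σx)² = 6·576 − 56² = 3456 − 3136 = 320
S_yy = nΣy² − (Σy)² = 6·5655 − (-145)² = 33930 − 21025 = 12905
r = S_xy / √(S_xx·S_yy) = 464 / √(320·12905) = 464 / √4129600 = 464 / 2032.1417 = 0.2283

0.2283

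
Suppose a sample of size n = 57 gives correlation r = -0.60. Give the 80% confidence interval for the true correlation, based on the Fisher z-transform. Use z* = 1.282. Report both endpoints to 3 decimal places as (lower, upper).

(-0.700, -0.477)

Fisher z: z_r = atanh(r) = ½·ln((1+(-0.60))/(1−(-0.60))) = -0.693147
SE(z) = 1/√(n−3) = 1/√54 = 0.136083
80% ⇒ z* = 1.282; margin = 1.282·0.136083 = 0.174458
CI on z-scale: (-0.867605, -0.518689)
Back-transform: tanh(-0.867605) = -0.700155, tanh(-0.518689) = -0.476688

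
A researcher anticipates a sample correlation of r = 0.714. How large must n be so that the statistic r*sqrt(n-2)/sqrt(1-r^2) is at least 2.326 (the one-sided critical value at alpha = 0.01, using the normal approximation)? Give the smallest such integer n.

r√(n−2)/√(1−r²) ≥ 2.326  ⇔  n−2 ≥ (2.326)²·(1−r²)/r²
(1−r²)/r² = (1−0.509796)/0.509796 = 0.9616
n ≥ 2 + 5.410276·0.9616 = 2 + 5.2025 = 7.2025
⌈7.2025⌉ = 8

8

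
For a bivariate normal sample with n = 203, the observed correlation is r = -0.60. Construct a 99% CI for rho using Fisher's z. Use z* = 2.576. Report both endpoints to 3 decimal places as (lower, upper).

Fisher z: z_r = atanh(r) = ½·ln((1+(-0.60))/(1−(-0.60))) = -0.693147
SE(z) = 1/√(n−3) = 1/√200 = 0.070711
99% ⇒ z* = 2.576; margin = 2.576·0.070711 = 0.182152
CI on z-scale: (-0.875299, -0.510995)
Back-transform: tanh(-0.875299) = -0.704056, tanh(-0.510995) = -0.470720

(-0.704, -0.471)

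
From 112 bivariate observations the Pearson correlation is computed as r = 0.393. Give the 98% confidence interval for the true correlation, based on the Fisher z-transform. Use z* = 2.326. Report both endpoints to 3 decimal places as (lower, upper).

(0.190, 0.564)

z_r = atanh(0.393) = 0.415343;  SE = 1/√(n−3) = 1/√109 = 0.095783
z-limits: 0.415343 ± 2.326·0.095783 = 0.415343 ± 0.222791 = [0.192552, 0.638134]
ρ-limits: (tanh 0.192552, tanh 0.638134) = (0.190, 0.564)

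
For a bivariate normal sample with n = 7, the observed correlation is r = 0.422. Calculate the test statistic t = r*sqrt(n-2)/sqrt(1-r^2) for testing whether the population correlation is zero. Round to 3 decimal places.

1.041

t = r·√(n−2) / √(1−r²) with r = 0.422, n = 7
  = 0.422·√5 / √(1 − 0.178084)
  = 0.422·2.236068 / 0.906596
  = 0.943621 / 0.906596 = 1.041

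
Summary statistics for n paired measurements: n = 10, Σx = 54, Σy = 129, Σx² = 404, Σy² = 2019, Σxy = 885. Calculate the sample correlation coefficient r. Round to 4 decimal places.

S_xy = nΣxy − ΣxΣy = 10·885 − 54·129 = 8850 − 6966 = 1884
S_xx = nΣx² − (Σx)² = 10·404 − 54² = 4040 − 2916 = 1124
S_yy = nΣy² − (Σy)² = 10·2019 − 129² = 20190 − 16641 = 3549
r = S_xy / √(S_xx·S_yy) = 1884 / √(1124·3549) = 1884 / √3989076 = 1884 / 1997.2671 = 0.9433

0.9433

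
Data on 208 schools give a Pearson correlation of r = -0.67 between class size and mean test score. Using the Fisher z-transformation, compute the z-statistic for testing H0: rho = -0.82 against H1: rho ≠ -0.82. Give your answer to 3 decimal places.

z_r = atanh(-0.67) = -0.810743,  z_0 = atanh(-0.82) = -1.156817
SE = 1/√(n−3) = 1/√205 = 0.069843
z = (z_r − z_0)/SE = (-0.810743 − (-1.156817)) / 0.069843 = 0.346074 / 0.069843 = 4.955

4.955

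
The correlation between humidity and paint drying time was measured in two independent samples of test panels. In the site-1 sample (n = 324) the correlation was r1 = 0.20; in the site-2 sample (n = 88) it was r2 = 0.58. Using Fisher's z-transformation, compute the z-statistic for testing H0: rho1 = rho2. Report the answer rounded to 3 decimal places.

-3.769

Fisher z-transforms: z1 = atanh(0.20) = 0.202733, z2 = atanh(0.58) = 0.662463; difference d = -0.459730
Var(d) = 1/321 + 1/85 = 0.0031153 + 0.0117647 = 0.0148800
z = d/√Var(d) = -0.459730 / √0.0148800 = -0.459730 / 0.121984 = -3.769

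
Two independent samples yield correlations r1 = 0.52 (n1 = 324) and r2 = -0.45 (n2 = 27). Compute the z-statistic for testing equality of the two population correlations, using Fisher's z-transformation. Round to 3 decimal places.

Fisher z-transforms: z1 = atanh(0.52) = 0.576340, z2 = atanh(-0.45) = -0.484700; difference d = 1.061040
Var(d) = 1/321 + 1/24 = 0.0031153 + 0.0416667 = 0.0447820
z = d/√Var(d) = 1.061040 / √0.0447820 = 1.061040 / 0.211618 = 5.014

5.014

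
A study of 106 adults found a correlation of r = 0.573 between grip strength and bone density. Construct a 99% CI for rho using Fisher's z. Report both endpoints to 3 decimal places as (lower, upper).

(0.378, 0.719)

Fisher z: z_r = atanh(r) = ½·ln((1+0.573)/(1−0.573)) = 0.651978
SE(z) = 1/√(n−3) = 1/√103 = 0.098533
99% ⇒ z* = 2.576; margin = 2.576·0.098533 = 0.253821
CI on z-scale: (0.398157, 0.905799)
Back-transform: tanh(0.398157) = 0.378371, tanh(0.905799) = 0.719110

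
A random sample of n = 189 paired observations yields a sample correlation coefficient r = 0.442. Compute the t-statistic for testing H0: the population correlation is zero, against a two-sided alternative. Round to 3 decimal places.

6.738

1 − r² = 1 − 0.195364 = 0.804636;  √(1−r²) = 0.897015
√(n−2) = √187 = 13.674794
t = r·√(n−2)/√(1−r²) = 0.442 · 13.674794 / 0.897015 = 6.738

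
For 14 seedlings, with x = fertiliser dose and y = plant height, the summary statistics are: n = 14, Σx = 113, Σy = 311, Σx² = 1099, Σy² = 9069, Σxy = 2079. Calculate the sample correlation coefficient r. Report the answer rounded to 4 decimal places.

Numerator: nΣxy − (Σx)(Σy) = 14·2079 − (113)(311) = -6037
Denominator: √[(nΣx²−(Σx)²)(nΣy²−(Σy)²)]
  nΣx²−(Σx)² = 14·1099 − 12769 = 2617;  nΣy²−(Σy)² = 14·9069 − 96721 = 30245
  √(2617·30245) = √79151165 = 8896.6940
r = -6037 / 8896.6940 = -0.6786

-0.6786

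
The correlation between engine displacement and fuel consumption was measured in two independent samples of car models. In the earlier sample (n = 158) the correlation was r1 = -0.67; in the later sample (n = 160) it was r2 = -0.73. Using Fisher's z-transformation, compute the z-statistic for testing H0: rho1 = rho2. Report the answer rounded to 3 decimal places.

1.042

Fisher z-transforms: z1 = atanh(-0.67) = -0.810743, z2 = atanh(-0.73) = -0.928727; difference d = 0.117984
Var(d) = 1/155 + 1/157 = 0.0064516 + 0.0063694 = 0.0128210
z = d/√Var(d) = 0.117984 / √0.0128210 = 0.117984 / 0.113230 = 1.042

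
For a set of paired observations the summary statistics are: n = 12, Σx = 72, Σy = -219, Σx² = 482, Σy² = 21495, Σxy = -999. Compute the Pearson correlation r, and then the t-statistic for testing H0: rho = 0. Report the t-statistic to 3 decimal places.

Numerator: nΣxy − (Σx)(Σy) = 12·(-999) − (72)(-219) = 3780
Denominator: √[(nΣx²−(Σx)²)(nΣy²−(Σy)²)]
  nΣx²−(Σx)² = 12·482 − 5184 = 600;  nΣy²−(Σy)² = 12·21495 − 47961 = 209979
  √(600·209979) = √125987400 = 11224.4109
r = 3780 / 11224.4109 = 0.3368
t = r·√(n−2)/√(1−r²) = 0.3368·√10 / √(1−0.113434) = 1.065055 / 0.941576 = 1.131

1.131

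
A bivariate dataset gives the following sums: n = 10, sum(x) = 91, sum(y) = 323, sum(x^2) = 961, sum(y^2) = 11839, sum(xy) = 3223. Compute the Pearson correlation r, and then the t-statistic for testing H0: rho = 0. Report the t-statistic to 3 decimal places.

S_xy = nΣxy − ΣxΣy = 10·3223 − 91·323 = 32230 − 29393 = 2837
S_xx = nΣx² − (Σx)² = 10·961 − 91² = 9610 − 8281 = 1329
S_yy = nΣy² − (Σy)² = 10·11839 − 323² = 118390 − 104329 = 14061
r = S_xy / √(S_xx·S_yy) = 2837 / √(1329·14061) = 2837 / √18687069 = 2837 / 4322.8543 = 0.6563
t = r·√(n−2)/√(1−r²) = 0.6563·√8 / √(1−0.430730) = 1.856297 / 0.754500 = 2.460

2.460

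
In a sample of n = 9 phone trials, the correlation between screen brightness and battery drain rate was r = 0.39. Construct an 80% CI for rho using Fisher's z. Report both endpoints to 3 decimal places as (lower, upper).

(-0.111, 0.733)

z_r = atanh(0.39) = 0.411800;  SE = 1/√(n−3) = 1/√6 = 0.408248
z-limits: 0.411800 ± 1.282·0.408248 = 0.411800 ± 0.523374 = [-0.111574, 0.935174]
ρ-limits: (tanh -0.111574, tanh 0.935174) = (-0.111, 0.733)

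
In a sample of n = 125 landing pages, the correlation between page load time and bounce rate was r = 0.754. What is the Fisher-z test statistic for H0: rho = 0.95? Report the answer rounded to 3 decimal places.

z_r = atanh(0.754) = 0.982161,  z_0 = atanh(0.95) = 1.831781
SE = 1/√(n−3) = 1/√122 = 0.090536
z = (z_r − z_0)/SE = (0.982161 − 1.831781) / 0.090536 = -0.849620 / 0.090536 = -9.384

-9.384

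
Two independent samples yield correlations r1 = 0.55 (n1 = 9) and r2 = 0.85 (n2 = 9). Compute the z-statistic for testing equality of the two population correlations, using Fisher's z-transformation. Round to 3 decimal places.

Fisher z-transforms: z1 = atanh(0.55) = 0.618381, z2 = atanh(0.85) = 1.256153; difference d = -0.637772
Var(d) = 1/6 + 1/6 = 0.1666667 + 0.1666667 = 0.3333334
z = d/√Var(d) = -0.637772 / √0.3333334 = -0.637772 / 0.577350 = -1.105

-1.105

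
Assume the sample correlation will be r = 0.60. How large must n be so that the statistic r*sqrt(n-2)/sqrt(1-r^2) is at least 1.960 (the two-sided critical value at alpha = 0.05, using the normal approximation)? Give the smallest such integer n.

9

Need r·√(n−2)/√(1−r²) ≥ 1.960
√(n−2) ≥ 1.960·√(1−0.3600) / 0.60 = 1.960·0.800000 / 0.60 = 2.6133
n−2 ≥ 6.8293  ⇒  n ≥ 8.8293
Smallest integer n = 9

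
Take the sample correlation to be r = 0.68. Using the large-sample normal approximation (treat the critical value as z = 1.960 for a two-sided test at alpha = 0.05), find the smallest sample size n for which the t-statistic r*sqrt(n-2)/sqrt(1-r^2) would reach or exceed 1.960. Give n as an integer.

Need r·√(n−2)/√(1−r²) ≥ 1.960
√(n−2) ≥ 1.960·√(1−0.4624) / 0.68 = 1.960·0.733212 / 0.68 = 2.1134
n−2 ≥ 4.4665  ⇒  n ≥ 6.4665
Smallest integer n = 7

7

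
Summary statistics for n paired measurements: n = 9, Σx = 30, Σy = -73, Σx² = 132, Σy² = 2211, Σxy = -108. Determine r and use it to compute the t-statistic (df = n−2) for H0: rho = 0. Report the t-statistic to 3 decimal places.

1.957

Numerator: nΣxy − (Σx)(Σy) = 9·(-108) − (30)(-73) = 1218
Denominator: √[(nΣx²−(Σx)²)(nΣy²−(Σy)²)]
  nΣx²−(Σx)² = 9·132 − 900 = 288;  nΣy²−(Σy)² = 9·2211 − 5329 = 14570
  √(288·14570) = √4196160 = 2048.4531
r = 1218 / 2048.4531 = 0.5946
t = r·√(n−2)/√(1−r²) = 0.5946·√7 / √(1−0.353549) = 1.573164 / 0.804022 = 1.957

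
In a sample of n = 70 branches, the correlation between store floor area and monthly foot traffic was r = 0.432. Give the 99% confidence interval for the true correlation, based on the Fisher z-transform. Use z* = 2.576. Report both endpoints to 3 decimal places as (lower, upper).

z_r = atanh(0.432) = 0.462353;  SE = 1/√(n−3) = 1/√67 = 0.122169
z-limits: 0.462353 ± 2.576·0.122169 = 0.462353 ± 0.314707 = [0.147646, 0.777060]
ρ-limits: (tanh 0.147646, tanh 0.777060) = (0.147, 0.651)

(0.147, 0.651)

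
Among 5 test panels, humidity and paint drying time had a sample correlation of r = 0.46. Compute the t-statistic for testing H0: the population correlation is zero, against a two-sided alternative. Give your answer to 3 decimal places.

1 − r² = 1 − 0.2116 = 0.7884;  √(1−r²) = 0.887919
√(n−2) = √3 = 1.732051
t = r·√(n−2)/√(1−r²) = 0.46 · 1.732051 / 0.887919 = 0.897

0.897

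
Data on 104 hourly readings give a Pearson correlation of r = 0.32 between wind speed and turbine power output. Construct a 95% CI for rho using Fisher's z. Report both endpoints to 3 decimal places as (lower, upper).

z_r = atanh(0.32) = 0.331647;  SE = 1/√(n−3) = 1/√101 = 0.099504
z-limits: 0.331647 ± 1.960·0.099504 = 0.331647 ± 0.195028 = [0.136619, 0.526675]
ρ-limits: (tanh 0.136619, tanh 0.526675) = (0.136, 0.483)

(0.136, 0.483)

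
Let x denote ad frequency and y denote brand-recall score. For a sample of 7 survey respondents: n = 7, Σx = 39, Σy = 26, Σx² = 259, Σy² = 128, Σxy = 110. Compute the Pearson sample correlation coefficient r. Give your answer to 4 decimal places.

S_xy = nΣxy − ΣxΣy = 7·110 − 39·26 = 770 − 1014 = -244
S_xx = nΣx² − (Σx)² = 7·259 − 39² = 1813 − 1521 = 292
S_yy = nΣy² − (Σy)² = 7·128 − 26² = 896 − 676 = 220
r = S_xy / √(S_xx·S_yy) = -244 / √(292·220) = -244 / √64240 = -244 / 253.4561 = -0.9627

-0.9627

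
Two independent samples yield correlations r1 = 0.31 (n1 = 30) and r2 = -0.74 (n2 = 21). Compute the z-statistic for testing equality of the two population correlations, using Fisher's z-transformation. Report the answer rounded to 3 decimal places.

4.177

z1 = atanh(0.31) = 0.320545,  z2 = atanh(-0.74) = -0.950479
SE = √(1/(n1−3) + 1/(n2−3)) = √(1/27 + 1/18) = √(0.0370370 + 0.0555556) = √0.0925926 = 0.304290
z = (z1 − z2)/SE = (0.320545 − (-0.950479)) / 0.304290 = 1.271024 / 0.304290 = 4.177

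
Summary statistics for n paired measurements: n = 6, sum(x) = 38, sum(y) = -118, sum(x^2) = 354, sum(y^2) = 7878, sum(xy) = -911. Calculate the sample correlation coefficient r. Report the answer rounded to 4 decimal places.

-0.2062

Numerator: nΣxy − (Σx)(Σy) = 6·(-911) − (38)(-118) = -982
Denominator: √[(nΣx²−(Σx)²)(nΣy²−(Σy)²)]
  nΣx²−(Σx)² = 6·354 − 1444 = 680;  nΣy²−(Σy)² = 6·7878 − 13924 = 33344
  √(680·33344) = √22673920 = 4761.7140
r = -982 / 4761.7140 = -0.2062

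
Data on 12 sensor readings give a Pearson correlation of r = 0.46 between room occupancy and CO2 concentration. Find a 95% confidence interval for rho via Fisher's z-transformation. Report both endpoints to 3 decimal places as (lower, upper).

z_r = atanh(0.46) = 0.497311;  SE = 1/√(n−3) = 1/√9 = 0.333333
z-limits: 0.497311 ± 1.960·0.333333 = 0.497311 ± 0.653333 = [-0.156022, 1.150644]
ρ-limits: (tanh -0.156022, tanh 1.150644) = (-0.155, 0.818)

(-0.155, 0.818)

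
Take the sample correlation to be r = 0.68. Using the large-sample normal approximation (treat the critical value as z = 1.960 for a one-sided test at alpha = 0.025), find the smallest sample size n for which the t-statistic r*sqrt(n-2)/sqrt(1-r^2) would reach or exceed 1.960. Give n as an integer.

7

Need r·√(n−2)/√(1−r²) ≥ 1.960
√(n−2) ≥ 1.960·√(1−0.4624) / 0.68 = 1.960·0.733212 / 0.68 = 2.1134
n−2 ≥ 4.4665  ⇒  n ≥ 6.4665
Smallest integer n = 7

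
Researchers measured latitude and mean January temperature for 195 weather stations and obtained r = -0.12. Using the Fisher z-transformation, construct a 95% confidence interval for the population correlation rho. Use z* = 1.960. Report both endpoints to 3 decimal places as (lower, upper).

(-0.256, 0.021)

z_r = atanh(-0.12) = -0.120581;  SE = 1/√(n−3) = 1/√192 = 0.072169
z-limits: -0.120581 ± 1.960·0.072169 = -0.120581 ± 0.141451 = [-0.262032, 0.020870]
ρ-limits: (tanh -0.262032, tanh 0.020870) = (-0.256, 0.021)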